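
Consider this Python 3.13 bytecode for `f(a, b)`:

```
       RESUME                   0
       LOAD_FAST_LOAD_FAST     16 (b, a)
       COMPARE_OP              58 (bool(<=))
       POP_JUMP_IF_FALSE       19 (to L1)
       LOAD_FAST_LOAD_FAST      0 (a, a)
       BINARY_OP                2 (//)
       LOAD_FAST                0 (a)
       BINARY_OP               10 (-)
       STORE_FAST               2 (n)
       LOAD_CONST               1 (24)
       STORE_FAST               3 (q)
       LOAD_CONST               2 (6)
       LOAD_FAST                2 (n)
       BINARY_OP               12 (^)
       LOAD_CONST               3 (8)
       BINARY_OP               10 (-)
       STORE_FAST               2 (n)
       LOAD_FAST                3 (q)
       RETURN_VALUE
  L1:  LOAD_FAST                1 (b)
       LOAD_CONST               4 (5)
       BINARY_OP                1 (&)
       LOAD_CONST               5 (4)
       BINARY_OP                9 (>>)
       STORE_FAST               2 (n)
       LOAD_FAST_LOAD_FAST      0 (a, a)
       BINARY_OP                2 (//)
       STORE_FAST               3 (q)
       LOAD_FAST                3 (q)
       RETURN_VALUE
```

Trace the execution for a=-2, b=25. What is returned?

LOAD_FAST_LOAD_FAST b,a → push 25,-2. Stack: [25, -2]
COMPARE_OP bool(<=) → 25 vs -2 = False. Stack: [False]
POP_JUMP_IF_FALSE → pop False; jump. Stack: []
LOAD_FAST b → push 25. Stack: [25]
LOAD_CONST → push 5. Stack: [25, 5]
BINARY_OP & → 25 & 5 = 1. Stack: [1]
LOAD_CONST → push 4. Stack: [1, 4]
BINARY_OP >> → 1 >> 4 = 0. Stack: [0]
STORE_FAST n → n=0. Stack: []
LOAD_FAST_LOAD_FAST a,a → push -2,-2. Stack: [-2, -2]
BINARY_OP // → -2 // -2 = 1. Stack: [1]
STORE_FAST q → q=1. Stack: []
LOAD_FAST q → push 1. Stack: [1]
RETURN_VALUE → return 1.

1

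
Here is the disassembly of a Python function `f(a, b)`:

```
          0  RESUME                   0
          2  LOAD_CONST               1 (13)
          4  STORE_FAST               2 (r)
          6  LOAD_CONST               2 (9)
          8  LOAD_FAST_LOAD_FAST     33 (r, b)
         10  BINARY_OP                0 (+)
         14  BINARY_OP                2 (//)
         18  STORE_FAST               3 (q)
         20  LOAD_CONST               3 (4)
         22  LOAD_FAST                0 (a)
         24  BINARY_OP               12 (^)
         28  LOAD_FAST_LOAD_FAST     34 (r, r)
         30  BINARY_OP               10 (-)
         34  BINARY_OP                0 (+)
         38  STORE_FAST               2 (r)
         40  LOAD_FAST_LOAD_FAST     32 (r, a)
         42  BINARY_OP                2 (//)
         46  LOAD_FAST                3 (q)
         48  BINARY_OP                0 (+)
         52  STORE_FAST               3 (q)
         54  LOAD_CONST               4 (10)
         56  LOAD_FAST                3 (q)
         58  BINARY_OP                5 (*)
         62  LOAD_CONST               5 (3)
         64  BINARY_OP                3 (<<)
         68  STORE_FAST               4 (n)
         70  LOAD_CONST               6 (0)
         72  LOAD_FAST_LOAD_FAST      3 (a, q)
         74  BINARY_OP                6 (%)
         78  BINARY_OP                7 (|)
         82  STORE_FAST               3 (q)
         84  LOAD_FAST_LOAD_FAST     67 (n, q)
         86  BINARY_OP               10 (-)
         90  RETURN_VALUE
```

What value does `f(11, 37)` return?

80

LOAD_CONST → push 13. Stack: [13]
STORE_FAST r → r=13. Stack: []
LOAD_CONST → push 9. Stack: [9]
LOAD_FAST_LOAD_FAST r,b → push 13,37. Stack: [9, 13, 37]
BINARY_OP + → 13 + 37 = 50. Stack: [9, 50]
BINARY_OP // → 9 // 50 = 0. Stack: [0]
STORE_FAST q → q=0. Stack: []
LOAD_CONST → push 4. Stack: [4]
LOAD_FAST a → push 11. Stack: [4, 11]
BINARY_OP ^ → 4 ^ 11 = 15. Stack: [15]
LOAD_FAST_LOAD_FAST r,r → push 13,13. Stack: [15, 13, 13]
BINARY_OP - → 13 - 13 = 0. Stack: [15, 0]
BINARY_OP + → 15 + 0 = 15. Stack: [15]
STORE_FAST r → r=15. Stack: []
LOAD_FAST_LOAD_FAST r,a → push 15,11. Stack: [15, 11]
BINARY_OP // → 15 // 11 = 1. Stack: [1]
LOAD_FAST q → push 0. Stack: [1, 0]
BINARY_OP + → 1 + 0 = 1. Stack: [1]
STORE_FAST q → q=1. Stack: []
LOAD_CONST → push 10. Stack: [10]
LOAD_FAST q → push 1. Stack: [10, 1]
BINARY_OP * → 10 * 1 = 10. Stack: [10]
LOAD_CONST → push 3. Stack: [10, 3]
BINARY_OP << → 10 << 3 = 80. Stack: [80]
STORE_FAST n → n=80. Stack: []
LOAD_CONST → push 0. Stack: [0]
LOAD_FAST_LOAD_FAST a,q → push 11,1. Stack: [0, 11, 1]
BINARY_OP % → 11 % 1 = 0. Stack: [0, 0]
BINARY_OP | → 0 | 0 = 0. Stack: [0]
STORE_FAST q → q=0. Stack: []
LOAD_FAST_LOAD_FAST n,q → push 80,0. Stack: [80, 0]
BINARY_OP - → 80 - 0 = 80. Stack: [80]
RETURN_VALUE → return 80.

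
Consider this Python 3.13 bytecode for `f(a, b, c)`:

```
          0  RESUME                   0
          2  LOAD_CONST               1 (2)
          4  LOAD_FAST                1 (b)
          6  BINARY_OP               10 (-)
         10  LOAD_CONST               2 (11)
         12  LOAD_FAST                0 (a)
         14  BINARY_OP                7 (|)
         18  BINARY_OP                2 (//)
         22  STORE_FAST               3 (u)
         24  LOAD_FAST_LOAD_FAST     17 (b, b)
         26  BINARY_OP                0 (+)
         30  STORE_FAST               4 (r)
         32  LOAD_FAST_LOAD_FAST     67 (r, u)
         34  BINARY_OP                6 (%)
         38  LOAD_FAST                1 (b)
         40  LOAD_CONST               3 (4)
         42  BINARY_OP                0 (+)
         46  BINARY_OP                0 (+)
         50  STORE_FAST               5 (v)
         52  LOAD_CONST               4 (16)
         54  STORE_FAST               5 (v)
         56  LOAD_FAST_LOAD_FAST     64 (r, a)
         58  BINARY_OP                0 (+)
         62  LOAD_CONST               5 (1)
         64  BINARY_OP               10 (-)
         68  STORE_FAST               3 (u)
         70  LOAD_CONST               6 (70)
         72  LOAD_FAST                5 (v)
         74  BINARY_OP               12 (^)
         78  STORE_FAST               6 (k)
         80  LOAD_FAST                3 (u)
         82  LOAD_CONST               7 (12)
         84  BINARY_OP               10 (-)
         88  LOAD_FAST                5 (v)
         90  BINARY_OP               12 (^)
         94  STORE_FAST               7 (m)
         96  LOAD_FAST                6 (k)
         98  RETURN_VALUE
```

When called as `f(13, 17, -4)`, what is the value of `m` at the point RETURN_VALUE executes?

50

LOAD_CONST → push 2. Stack: [2]
LOAD_FAST b → push 17. Stack: [2, 17]
BINARY_OP - → 2 - 17 = -15. Stack: [-15]
LOAD_CONST → push 11. Stack: [-15, 11]
LOAD_FAST a → push 13. Stack: [-15, 11, 13]
BINARY_OP | → 11 | 13 = 15. Stack: [-15, 15]
BINARY_OP // → -15 // 15 = -1. Stack: [-1]
STORE_FAST u → u=-1. Stack: []
LOAD_FAST_LOAD_FAST b,b → push 17,17. Stack: [17, 17]
BINARY_OP + → 17 + 17 = 34. Stack: [34]
STORE_FAST r → r=34. Stack: []
LOAD_FAST_LOAD_FAST r,u → push 34,-1. Stack: [34, -1]
BINARY_OP % → 34 % -1 = 0. Stack: [0]
LOAD_FAST b → push 17. Stack: [0, 17]
LOAD_CONST → push 4. Stack: [0, 17, 4]
BINARY_OP + → 17 + 4 = 21. Stack: [0, 21]
BINARY_OP + → 0 + 21 = 21. Stack: [21]
STORE_FAST v → v=21. Stack: []
LOAD_CONST → push 16. Stack: [16]
STORE_FAST v → v=16. Stack: []
LOAD_FAST_LOAD_FAST r,a → push 34,13. Stack: [34, 13]
BINARY_OP + → 34 + 13 = 47. Stack: [47]
LOAD_CONST → push 1. Stack: [47, 1]
BINARY_OP - → 47 - 1 = 46. Stack: [46]
STORE_FAST u → u=46. Stack: []
LOAD_CONST → push 70. Stack: [70]
LOAD_FAST v → push 16. Stack: [70, 16]
BINARY_OP ^ → 70 ^ 16 = 86. Stack: [86]
STORE_FAST k → k=86. Stack: []
LOAD_FAST u → push 46. Stack: [46]
LOAD_CONST → push 12. Stack: [46, 12]
BINARY_OP - → 46 - 12 = 34. Stack: [34]
LOAD_FAST v → push 16. Stack: [34, 16]
BINARY_OP ^ → 34 ^ 16 = 50. Stack: [50]
STORE_FAST m → m=50. Stack: []
LOAD_FAST k → push 86. Stack: [86]
RETURN_VALUE → return 86.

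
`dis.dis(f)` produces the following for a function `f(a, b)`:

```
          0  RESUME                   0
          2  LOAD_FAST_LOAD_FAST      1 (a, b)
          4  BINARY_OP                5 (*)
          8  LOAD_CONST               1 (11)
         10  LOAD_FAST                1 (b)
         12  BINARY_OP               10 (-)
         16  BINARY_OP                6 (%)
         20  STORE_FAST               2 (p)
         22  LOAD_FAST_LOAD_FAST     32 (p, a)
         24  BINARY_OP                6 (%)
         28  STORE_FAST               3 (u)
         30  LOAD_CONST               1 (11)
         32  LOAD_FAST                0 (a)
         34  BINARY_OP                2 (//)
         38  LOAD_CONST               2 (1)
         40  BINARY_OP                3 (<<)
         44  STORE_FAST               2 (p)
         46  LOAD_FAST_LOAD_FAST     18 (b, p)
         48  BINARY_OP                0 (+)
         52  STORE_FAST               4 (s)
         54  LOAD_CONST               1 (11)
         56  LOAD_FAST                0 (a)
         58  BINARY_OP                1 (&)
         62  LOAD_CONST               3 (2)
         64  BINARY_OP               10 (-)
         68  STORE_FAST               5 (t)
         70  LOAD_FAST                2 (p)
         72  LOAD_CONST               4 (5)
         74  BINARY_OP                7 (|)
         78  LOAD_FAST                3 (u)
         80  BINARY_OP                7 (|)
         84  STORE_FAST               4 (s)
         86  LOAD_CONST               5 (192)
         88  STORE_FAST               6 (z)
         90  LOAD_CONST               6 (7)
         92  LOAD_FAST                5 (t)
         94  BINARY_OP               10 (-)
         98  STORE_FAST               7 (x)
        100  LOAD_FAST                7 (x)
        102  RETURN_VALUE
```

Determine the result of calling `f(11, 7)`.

LOAD_FAST_LOAD_FAST a,b → push 11,7. Stack: [11, 7]
BINARY_OP * → 11 * 7 = 77. Stack: [77]
LOAD_CONST → push 11. Stack: [77, 11]
LOAD_FAST b → push 7. Stack: [77, 11, 7]
BINARY_OP - → 11 - 7 = 4. Stack: [77, 4]
BINARY_OP % → 77 % 4 = 1. Stack: [1]
STORE_FAST p → p=1. Stack: []
LOAD_FAST_LOAD_FAST p,a → push 1,11. Stack: [1, 11]
BINARY_OP % → 1 % 11 = 1. Stack: [1]
STORE_FAST u → u=1. Stack: []
LOAD_CONST → push 11. Stack: [11]
LOAD_FAST a → push 11. Stack: [11, 11]
BINARY_OP // → 11 // 11 = 1. Stack: [1]
LOAD_CONST → push 1. Stack: [1, 1]
BINARY_OP << → 1 << 1 = 2. Stack: [2]
STORE_FAST p → p=2. Stack: []
LOAD_FAST_LOAD_FAST b,p → push 7,2. Stack: [7, 2]
BINARY_OP + → 7 + 2 = 9. Stack: [9]
STORE_FAST s → s=9. Stack: []
LOAD_CONST → push 11. Stack: [11]
LOAD_FAST a → push 11. Stack: [11, 11]
BINARY_OP & → 11 & 11 = 11. Stack: [11]
LOAD_CONST → push 2. Stack: [11, 2]
BINARY_OP - → 11 - 2 = 9. Stack: [9]
STORE_FAST t → t=9. Stack: []
LOAD_FAST p → push 2. Stack: [2]
LOAD_CONST → push 5. Stack: [2, 5]
BINARY_OP | → 2 | 5 = 7. Stack: [7]
LOAD_FAST u → push 1. Stack: [7, 1]
BINARY_OP | → 7 | 1 = 7. Stack: [7]
STORE_FAST s → s=7. Stack: []
LOAD_CONST → push 192. Stack: [192]
STORE_FAST z → z=192. Stack: []
LOAD_CONST → push 7. Stack: [7]
LOAD_FAST t → push 9. Stack: [7, 9]
BINARY_OP - → 7 - 9 = -2. Stack: [-2]
STORE_FAST x → x=-2. Stack: []
LOAD_FAST x → push -2. Stack: [-2]
RETURN_VALUE → return -2.

-2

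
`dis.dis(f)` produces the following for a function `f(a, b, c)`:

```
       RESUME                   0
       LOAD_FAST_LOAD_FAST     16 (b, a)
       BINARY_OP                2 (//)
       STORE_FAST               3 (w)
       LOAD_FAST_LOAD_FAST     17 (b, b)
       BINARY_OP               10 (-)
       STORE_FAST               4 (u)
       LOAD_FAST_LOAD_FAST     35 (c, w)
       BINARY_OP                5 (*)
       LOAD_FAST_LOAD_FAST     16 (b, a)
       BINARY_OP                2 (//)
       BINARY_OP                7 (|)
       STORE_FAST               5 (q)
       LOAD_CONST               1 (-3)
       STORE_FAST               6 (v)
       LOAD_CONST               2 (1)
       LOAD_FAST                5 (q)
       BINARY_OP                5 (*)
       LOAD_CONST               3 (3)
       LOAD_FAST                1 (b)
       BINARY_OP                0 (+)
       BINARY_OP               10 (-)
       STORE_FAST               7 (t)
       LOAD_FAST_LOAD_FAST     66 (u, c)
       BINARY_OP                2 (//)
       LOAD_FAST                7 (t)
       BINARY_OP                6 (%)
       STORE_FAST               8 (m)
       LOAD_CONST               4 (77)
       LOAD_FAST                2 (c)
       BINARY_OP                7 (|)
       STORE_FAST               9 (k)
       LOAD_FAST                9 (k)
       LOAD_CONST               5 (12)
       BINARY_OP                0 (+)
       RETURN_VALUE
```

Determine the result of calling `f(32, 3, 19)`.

107

LOAD_FAST_LOAD_FAST b,a → push 3,32. Stack: [3, 32]
BINARY_OP // → 3 // 32 = 0. Stack: [0]
STORE_FAST w → w=0. Stack: []
LOAD_FAST_LOAD_FAST b,b → push 3,3. Stack: [3, 3]
BINARY_OP - → 3 - 3 = 0. Stack: [0]
STORE_FAST u → u=0. Stack: []
LOAD_FAST_LOAD_FAST c,w → push 19,0. Stack: [19, 0]
BINARY_OP * → 19 * 0 = 0. Stack: [0]
LOAD_FAST_LOAD_FAST b,a → push 3,32. Stack: [0, 3, 32]
BINARY_OP // → 3 // 32 = 0. Stack: [0, 0]
BINARY_OP | → 0 | 0 = 0. Stack: [0]
STORE_FAST q → q=0. Stack: []
LOAD_CONST → push -3. Stack: [-3]
STORE_FAST v → v=-3. Stack: []
LOAD_CONST → push 1. Stack: [1]
LOAD_FAST q → push 0. Stack: [1, 0]
BINARY_OP * → 1 * 0 = 0. Stack: [0]
LOAD_CONST → push 3. Stack: [0, 3]
LOAD_FAST b → push 3. Stack: [0, 3, 3]
BINARY_OP + → 3 + 3 = 6. Stack: [0, 6]
BINARY_OP - → 0 - 6 = -6. Stack: [-6]
STORE_FAST t → t=-6. Stack: []
LOAD_FAST_LOAD_FAST u,c → push 0,19. Stack: [0, 19]
BINARY_OP // → 0 // 19 = 0. Stack: [0]
LOAD_FAST t → push -6. Stack: [0, -6]
BINARY_OP % → 0 % -6 = 0. Stack: [0]
STORE_FAST m → m=0. Stack: []
LOAD_CONST → push 77. Stack: [77]
LOAD_FAST c → push 19. Stack: [77, 19]
BINARY_OP | → 77 | 19 = 95. Stack: [95]
STORE_FAST k → k=95. Stack: []
LOAD_FAST k → push 95. Stack: [95]
LOAD_CONST → push 12. Stack: [95, 12]
BINARY_OP + → 95 + 12 = 107. Stack: [107]
RETURN_VALUE → return 107.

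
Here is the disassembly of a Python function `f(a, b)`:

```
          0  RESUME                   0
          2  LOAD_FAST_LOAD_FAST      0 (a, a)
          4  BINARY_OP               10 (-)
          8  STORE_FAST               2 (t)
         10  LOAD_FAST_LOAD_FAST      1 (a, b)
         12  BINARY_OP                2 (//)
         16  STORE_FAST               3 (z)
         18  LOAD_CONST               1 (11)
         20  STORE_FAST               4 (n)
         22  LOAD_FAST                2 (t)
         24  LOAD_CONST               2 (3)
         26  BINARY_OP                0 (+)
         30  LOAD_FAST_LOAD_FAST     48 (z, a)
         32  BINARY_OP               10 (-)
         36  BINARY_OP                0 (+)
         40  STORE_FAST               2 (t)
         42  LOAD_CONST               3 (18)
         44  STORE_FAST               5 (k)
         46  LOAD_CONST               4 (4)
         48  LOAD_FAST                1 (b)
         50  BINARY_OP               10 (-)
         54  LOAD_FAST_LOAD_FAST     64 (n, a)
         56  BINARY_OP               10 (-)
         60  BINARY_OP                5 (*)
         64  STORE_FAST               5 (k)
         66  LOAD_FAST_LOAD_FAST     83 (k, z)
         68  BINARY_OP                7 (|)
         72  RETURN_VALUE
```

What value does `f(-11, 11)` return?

LOAD_FAST_LOAD_FAST a,a → push -11,-11. Stack: [-11, -11]
BINARY_OP - → -11 - -11 = 0. Stack: [0]
STORE_FAST t → t=0. Stack: []
LOAD_FAST_LOAD_FAST a,b → push -11,11. Stack: [-11, 11]
BINARY_OP // → -11 // 11 = -1. Stack: [-1]
STORE_FAST z → z=-1. Stack: []
LOAD_CONST → push 11. Stack: [11]
STORE_FAST n → n=11. Stack: []
LOAD_FAST t → push 0. Stack: [0]
LOAD_CONST → push 3. Stack: [0, 3]
BINARY_OP + → 0 + 3 = 3. Stack: [3]
LOAD_FAST_LOAD_FAST z,a → push -1,-11. Stack: [3, -1, -11]
BINARY_OP - → -1 - -11 = 10. Stack: [3, 10]
BINARY_OP + → 3 + 10 = 13. Stack: [13]
STORE_FAST t → t=13. Stack: []
LOAD_CONST → push 18. Stack: [18]
STORE_FAST k → k=18. Stack: []
LOAD_CONST → push 4. Stack: [4]
LOAD_FAST b → push 11. Stack: [4, 11]
BINARY_OP - → 4 - 11 = -7. Stack: [-7]
LOAD_FAST_LOAD_FAST n,a → push 11,-11. Stack: [-7, 11, -11]
BINARY_OP - → 11 - -11 = 22. Stack: [-7, 22]
BINARY_OP * → -7 * 22 = -154. Stack: [-154]
STORE_FAST k → k=-154. Stack: []
LOAD_FAST_LOAD_FAST k,z → push -154,-1. Stack: [-154, -1]
BINARY_OP | → -154 | -1 = -1. Stack: [-1]
RETURN_VALUE → return -1.

-1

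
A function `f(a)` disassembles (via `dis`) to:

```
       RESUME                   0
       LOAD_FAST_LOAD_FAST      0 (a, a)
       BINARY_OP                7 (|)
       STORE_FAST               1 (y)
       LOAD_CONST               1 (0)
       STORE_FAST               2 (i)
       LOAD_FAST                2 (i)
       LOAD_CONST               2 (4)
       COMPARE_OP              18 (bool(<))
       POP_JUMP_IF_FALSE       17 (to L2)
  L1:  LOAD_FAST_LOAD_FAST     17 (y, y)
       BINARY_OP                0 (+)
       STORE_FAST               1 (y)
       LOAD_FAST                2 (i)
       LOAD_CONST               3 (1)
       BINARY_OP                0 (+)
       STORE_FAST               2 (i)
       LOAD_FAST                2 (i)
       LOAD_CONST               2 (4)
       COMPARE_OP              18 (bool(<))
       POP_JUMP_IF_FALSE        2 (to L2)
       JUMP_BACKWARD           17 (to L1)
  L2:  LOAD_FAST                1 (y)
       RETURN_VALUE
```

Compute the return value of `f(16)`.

LOAD_FAST_LOAD_FAST a,a → push 16,16. Stack: [16, 16]
BINARY_OP | → 16 | 16 = 16. Stack: [16]
STORE_FAST y → y=16. Stack: []
LOAD_CONST → push 0. Stack: [0]
STORE_FAST i → i=0. Stack: []
LOAD_FAST i → push 0. Stack: [0]
LOAD_CONST → push 4. Stack: [0, 4]
COMPARE_OP bool(<) → 0 vs 4 = True. Stack: [True]
POP_JUMP_IF_FALSE → pop True; no jump. Stack: []
LOAD_FAST_LOAD_FAST y,y → push 16,16. Stack: [16, 16]
BINARY_OP + → 16 + 16 = 32. Stack: [32]
STORE_FAST y → y=32. Stack: []
LOAD_FAST i → push 0. Stack: [0]
LOAD_CONST → push 1. Stack: [0, 1]
BINARY_OP + → 0 + 1 = 1. Stack: [1]
STORE_FAST i → i=1. Stack: []
LOAD_FAST i → push 1. Stack: [1]
LOAD_CONST → push 4. Stack: [1, 4]
COMPARE_OP bool(<) → 1 vs 4 = True. Stack: [True]
POP_JUMP_IF_FALSE → pop True; no jump. Stack: []
LOAD_FAST_LOAD_FAST y,y → push 32,32. Stack: [32, 32]
BINARY_OP + → 32 + 32 = 64. Stack: [64]
STORE_FAST y → y=64. Stack: []
LOAD_FAST i → push 1. Stack: [1]
LOAD_CONST → push 1. Stack: [1, 1]
BINARY_OP + → 1 + 1 = 2. Stack: [2]
STORE_FAST i → i=2. Stack: []
LOAD_FAST i → push 2. Stack: [2]
LOAD_CONST → push 4. Stack: [2, 4]
COMPARE_OP bool(<) → 2 vs 4 = True. Stack: [True]
POP_JUMP_IF_FALSE → pop True; no jump. Stack: []
LOAD_FAST_LOAD_FAST y,y → push 64,64. Stack: [64, 64]
BINARY_OP + → 64 + 64 = 128. Stack: [128]
STORE_FAST y → y=128. Stack: []
LOAD_FAST i → push 2. Stack: [2]
LOAD_CONST → push 1. Stack: [2, 1]
BINARY_OP + → 2 + 1 = 3. Stack: [3]
STORE_FAST i → i=3. Stack: []
LOAD_FAST i → push 3. Stack: [3]
LOAD_CONST → push 4. Stack: [3, 4]
COMPARE_OP bool(<) → 3 vs 4 = True. Stack: [True]
POP_JUMP_IF_FALSE → pop True; no jump. Stack: []
LOAD_FAST_LOAD_FAST y,y → push 128,128. Stack: [128, 128]
BINARY_OP + → 128 + 128 = 256. Stack: [256]
STORE_FAST y → y=256. Stack: []
LOAD_FAST i → push 3. Stack: [3]
LOAD_CONST → push 1. Stack: [3, 1]
BINARY_OP + → 3 + 1 = 4. Stack: [4]
STORE_FAST i → i=4. Stack: []
LOAD_FAST i → push 4. Stack: [4]
LOAD_CONST → push 4. Stack: [4, 4]
COMPARE_OP bool(<) → 4 vs 4 = False. Stack: [False]
POP_JUMP_IF_FALSE → pop False; jump. Stack: []
LOAD_FAST y → push 256. Stack: [256]
RETURN_VALUE → return 256.

256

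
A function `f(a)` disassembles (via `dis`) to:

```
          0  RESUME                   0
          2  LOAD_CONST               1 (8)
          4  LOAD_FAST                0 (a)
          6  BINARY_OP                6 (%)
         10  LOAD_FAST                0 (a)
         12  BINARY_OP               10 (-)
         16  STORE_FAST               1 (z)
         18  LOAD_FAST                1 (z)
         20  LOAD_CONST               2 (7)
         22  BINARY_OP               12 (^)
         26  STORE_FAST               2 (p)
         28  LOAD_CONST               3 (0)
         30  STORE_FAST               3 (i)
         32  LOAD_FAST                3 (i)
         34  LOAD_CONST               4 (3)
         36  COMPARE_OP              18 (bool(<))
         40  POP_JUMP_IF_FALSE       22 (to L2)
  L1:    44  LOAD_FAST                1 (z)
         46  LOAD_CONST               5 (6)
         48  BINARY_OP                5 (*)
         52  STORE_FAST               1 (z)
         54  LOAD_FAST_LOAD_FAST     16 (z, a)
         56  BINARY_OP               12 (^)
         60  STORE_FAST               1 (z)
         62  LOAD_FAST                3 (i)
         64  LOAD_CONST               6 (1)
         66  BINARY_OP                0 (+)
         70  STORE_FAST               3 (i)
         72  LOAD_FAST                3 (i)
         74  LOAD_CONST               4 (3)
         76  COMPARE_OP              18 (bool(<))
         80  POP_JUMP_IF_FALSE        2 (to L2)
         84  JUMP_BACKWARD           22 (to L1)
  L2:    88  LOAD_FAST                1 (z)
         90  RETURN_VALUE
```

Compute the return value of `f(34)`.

-6906

LOAD_CONST → push 8. Stack: [8]
LOAD_FAST a → push 34. Stack: [8, 34]
BINARY_OP % → 8 % 34 = 8. Stack: [8]
LOAD_FAST a → push 34. Stack: [8, 34]
BINARY_OP - → 8 - 34 = -26. Stack: [-26]
STORE_FAST z → z=-26. Stack: []
LOAD_FAST z → push -26. Stack: [-26]
LOAD_CONST → push 7. Stack: [-26, 7]
BINARY_OP ^ → -26 ^ 7 = -31. Stack: [-31]
STORE_FAST p → p=-31. Stack: []
LOAD_CONST → push 0. Stack: [0]
STORE_FAST i → i=0. Stack: []
LOAD_FAST i → push 0. Stack: [0]
LOAD_CONST → push 3. Stack: [0, 3]
COMPARE_OP bool(<) → 0 vs 3 = True. Stack: [True]
POP_JUMP_IF_FALSE → pop True; no jump. Stack: []
LOAD_FAST z → push -26. Stack: [-26]
LOAD_CONST → push 6. Stack: [-26, 6]
BINARY_OP * → -26 * 6 = -156. Stack: [-156]
STORE_FAST z → z=-156. Stack: []
LOAD_FAST_LOAD_FAST z,a → push -156,34. Stack: [-156, 34]
BINARY_OP ^ → -156 ^ 34 = -186. Stack: [-186]
STORE_FAST z → z=-186. Stack: []
LOAD_FAST i → push 0. Stack: [0]
LOAD_CONST → push 1. Stack: [0, 1]
BINARY_OP + → 0 + 1 = 1. Stack: [1]
STORE_FAST i → i=1. Stack: []
LOAD_FAST i → push 1. Stack: [1]
LOAD_CONST → push 3. Stack: [1, 3]
COMPARE_OP bool(<) → 1 vs 3 = True. Stack: [True]
POP_JUMP_IF_FALSE → pop True; no jump. Stack: []
LOAD_FAST z → push -186. Stack: [-186]
LOAD_CONST → push 6. Stack: [-186, 6]
BINARY_OP * → -186 * 6 = -1116. Stack: [-1116]
STORE_FAST z → z=-1116. Stack: []
LOAD_FAST_LOAD_FAST z,a → push -1116,34. Stack: [-1116, 34]
BINARY_OP ^ → -1116 ^ 34 = -1146. Stack: [-1146]
STORE_FAST z → z=-1146. Stack: []
LOAD_FAST i → push 1. Stack: [1]
LOAD_CONST → push 1. Stack: [1, 1]
BINARY_OP + → 1 + 1 = 2. Stack: [2]
STORE_FAST i → i=2. Stack: []
LOAD_FAST i → push 2. Stack: [2]
LOAD_CONST → push 3. Stack: [2, 3]
COMPARE_OP bool(<) → 2 vs 3 = True. Stack: [True]
POP_JUMP_IF_FALSE → pop True; no jump. Stack: []
LOAD_FAST z → push -1146. Stack: [-1146]
LOAD_CONST → push 6. Stack: [-1146, 6]
BINARY_OP * → -1146 * 6 = -6876. Stack: [-6876]
STORE_FAST z → z=-6876. Stack: []
LOAD_FAST_LOAD_FAST z,a → push -6876,34. Stack: [-6876, 34]
BINARY_OP ^ → -6876 ^ 34 = -6906. Stack: [-6906]
STORE_FAST z → z=-6906. Stack: []
LOAD_FAST i → push 2. Stack: [2]
LOAD_CONST → push 1. Stack: [2, 1]
BINARY_OP + → 2 + 1 = 3. Stack: [3]
STORE_FAST i → i=3. Stack: []
LOAD_FAST i → push 3. Stack: [3]
LOAD_CONST → push 3. Stack: [3, 3]
COMPARE_OP bool(<) → 3 vs 3 = False. Stack: [False]
POP_JUMP_IF_FALSE → pop False; jump. Stack: []
LOAD_FAST z → push -6906. Stack: [-6906]
RETURN_VALUE → return -6906.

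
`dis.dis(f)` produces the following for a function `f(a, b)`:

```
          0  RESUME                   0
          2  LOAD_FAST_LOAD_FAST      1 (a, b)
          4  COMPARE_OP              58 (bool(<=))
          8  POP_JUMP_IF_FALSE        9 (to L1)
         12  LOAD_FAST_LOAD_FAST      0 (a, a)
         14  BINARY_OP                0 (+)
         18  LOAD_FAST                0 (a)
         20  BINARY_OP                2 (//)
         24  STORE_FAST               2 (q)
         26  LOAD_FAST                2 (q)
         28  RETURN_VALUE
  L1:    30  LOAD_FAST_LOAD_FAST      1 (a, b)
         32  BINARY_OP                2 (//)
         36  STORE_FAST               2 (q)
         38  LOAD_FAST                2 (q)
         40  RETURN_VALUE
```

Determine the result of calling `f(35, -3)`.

LOAD_FAST_LOAD_FAST a,b → push 35,-3. Stack: [35, -3]
COMPARE_OP bool(<=) → 35 vs -3 = False. Stack: [False]
POP_JUMP_IF_FALSE → pop False; jump. Stack: []
LOAD_FAST_LOAD_FAST a,b → push 35,-3. Stack: [35, -3]
BINARY_OP // → 35 // -3 = -12. Stack: [-12]
STORE_FAST q → q=-12. Stack: []
LOAD_FAST q → push -12. Stack: [-12]
RETURN_VALUE → return -12.

-12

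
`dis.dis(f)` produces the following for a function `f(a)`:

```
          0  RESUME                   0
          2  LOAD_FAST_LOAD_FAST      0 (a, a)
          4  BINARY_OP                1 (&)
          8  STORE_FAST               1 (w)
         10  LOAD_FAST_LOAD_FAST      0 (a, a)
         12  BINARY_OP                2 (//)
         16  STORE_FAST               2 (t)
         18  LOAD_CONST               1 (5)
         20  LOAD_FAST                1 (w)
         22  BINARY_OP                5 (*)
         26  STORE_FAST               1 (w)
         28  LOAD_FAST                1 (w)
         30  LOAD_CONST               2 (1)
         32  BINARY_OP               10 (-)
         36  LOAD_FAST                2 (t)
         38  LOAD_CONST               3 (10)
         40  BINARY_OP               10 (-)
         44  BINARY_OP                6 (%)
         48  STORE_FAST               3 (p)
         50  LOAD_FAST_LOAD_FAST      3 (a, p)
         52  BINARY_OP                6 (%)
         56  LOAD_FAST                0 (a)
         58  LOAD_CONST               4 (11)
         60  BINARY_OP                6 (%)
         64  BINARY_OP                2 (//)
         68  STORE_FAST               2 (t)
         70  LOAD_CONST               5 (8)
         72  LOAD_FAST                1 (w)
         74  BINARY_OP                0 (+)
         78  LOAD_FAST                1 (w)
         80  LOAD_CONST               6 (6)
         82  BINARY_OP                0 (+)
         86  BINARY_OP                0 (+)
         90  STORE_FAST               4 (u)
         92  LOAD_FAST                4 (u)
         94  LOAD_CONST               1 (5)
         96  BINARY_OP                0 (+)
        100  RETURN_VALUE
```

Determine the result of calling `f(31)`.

329

LOAD_FAST_LOAD_FAST a,a → push 31,31. Stack: [31, 31]
BINARY_OP & → 31 & 31 = 31. Stack: [31]
STORE_FAST w → w=31. Stack: []
LOAD_FAST_LOAD_FAST a,a → push 31,31. Stack: [31, 31]
BINARY_OP // → 31 // 31 = 1. Stack: [1]
STORE_FAST t → t=1. Stack: []
LOAD_CONST → push 5. Stack: [5]
LOAD_FAST w → push 31. Stack: [5, 31]
BINARY_OP * → 5 * 31 = 155. Stack: [155]
STORE_FAST w → w=155. Stack: []
LOAD_FAST w → push 155. Stack: [155]
LOAD_CONST → push 1. Stack: [155, 1]
BINARY_OP - → 155 - 1 = 154. Stack: [154]
LOAD_FAST t → push 1. Stack: [154, 1]
LOAD_CONST → push 10. Stack: [154, 1, 10]
BINARY_OP - → 1 - 10 = -9. Stack: [154, -9]
BINARY_OP % → 154 % -9 = -8. Stack: [-8]
STORE_FAST p → p=-8. Stack: []
LOAD_FAST_LOAD_FAST a,p → push 31,-8. Stack: [31, -8]
BINARY_OP % → 31 % -8 = -1. Stack: [-1]
LOAD_FAST a → push 31. Stack: [-1, 31]
LOAD_CONST → push 11. Stack: [-1, 31, 11]
BINARY_OP % → 31 % 11 = 9. Stack: [-1, 9]
BINARY_OP // → -1 // 9 = -1. Stack: [-1]
STORE_FAST t → t=-1. Stack: []
LOAD_CONST → push 8. Stack: [8]
LOAD_FAST w → push 155. Stack: [8, 155]
BINARY_OP + → 8 + 155 = 163. Stack: [163]
LOAD_FAST w → push 155. Stack: [163, 155]
LOAD_CONST → push 6. Stack: [163, 155, 6]
BINARY_OP + → 155 + 6 = 161. Stack: [163, 161]
BINARY_OP + → 163 + 161 = 324. Stack: [324]
STORE_FAST u → u=324. Stack: []
LOAD_FAST u → push 324. Stack: [324]
LOAD_CONST → push 5. Stack: [324, 5]
BINARY_OP + → 324 + 5 = 329. Stack: [329]
RETURN_VALUE → return 329.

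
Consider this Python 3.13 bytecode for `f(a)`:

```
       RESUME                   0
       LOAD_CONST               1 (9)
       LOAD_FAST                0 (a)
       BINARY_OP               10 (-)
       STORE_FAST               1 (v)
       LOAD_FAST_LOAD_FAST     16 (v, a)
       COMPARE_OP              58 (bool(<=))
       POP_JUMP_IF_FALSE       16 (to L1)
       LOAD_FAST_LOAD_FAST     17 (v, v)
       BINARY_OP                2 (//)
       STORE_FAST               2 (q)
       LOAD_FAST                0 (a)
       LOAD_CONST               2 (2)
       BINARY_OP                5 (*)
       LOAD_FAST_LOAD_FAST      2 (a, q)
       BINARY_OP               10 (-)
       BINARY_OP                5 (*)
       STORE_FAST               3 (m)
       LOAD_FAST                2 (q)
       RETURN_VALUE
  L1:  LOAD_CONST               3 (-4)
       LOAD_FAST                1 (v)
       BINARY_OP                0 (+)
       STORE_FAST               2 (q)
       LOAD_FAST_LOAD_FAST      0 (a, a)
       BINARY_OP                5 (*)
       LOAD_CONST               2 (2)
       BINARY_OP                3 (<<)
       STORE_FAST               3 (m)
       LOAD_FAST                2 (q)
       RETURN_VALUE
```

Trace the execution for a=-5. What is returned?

LOAD_CONST → push 9. Stack: [9]
LOAD_FAST a → push -5. Stack: [9, -5]
BINARY_OP - → 9 - -5 = 14. Stack: [14]
STORE_FAST v → v=14. Stack: []
LOAD_FAST_LOAD_FAST v,a → push 14,-5. Stack: [14, -5]
COMPARE_OP bool(<=) → 14 vs -5 = False. Stack: [False]
POP_JUMP_IF_FALSE → pop False; jump. Stack: []
LOAD_CONST → push -4. Stack: [-4]
LOAD_FAST v → push 14. Stack: [-4, 14]
BINARY_OP + → -4 + 14 = 10. Stack: [10]
STORE_FAST q → q=10. Stack: []
LOAD_FAST_LOAD_FAST a,a → push -5,-5. Stack: [-5, -5]
BINARY_OP * → -5 * -5 = 25. Stack: [25]
LOAD_CONST → push 2. Stack: [25, 2]
BINARY_OP << → 25 << 2 = 100. Stack: [100]
STORE_FAST m → m=100. Stack: []
LOAD_FAST q → push 10. Stack: [10]
RETURN_VALUE → return 10.

10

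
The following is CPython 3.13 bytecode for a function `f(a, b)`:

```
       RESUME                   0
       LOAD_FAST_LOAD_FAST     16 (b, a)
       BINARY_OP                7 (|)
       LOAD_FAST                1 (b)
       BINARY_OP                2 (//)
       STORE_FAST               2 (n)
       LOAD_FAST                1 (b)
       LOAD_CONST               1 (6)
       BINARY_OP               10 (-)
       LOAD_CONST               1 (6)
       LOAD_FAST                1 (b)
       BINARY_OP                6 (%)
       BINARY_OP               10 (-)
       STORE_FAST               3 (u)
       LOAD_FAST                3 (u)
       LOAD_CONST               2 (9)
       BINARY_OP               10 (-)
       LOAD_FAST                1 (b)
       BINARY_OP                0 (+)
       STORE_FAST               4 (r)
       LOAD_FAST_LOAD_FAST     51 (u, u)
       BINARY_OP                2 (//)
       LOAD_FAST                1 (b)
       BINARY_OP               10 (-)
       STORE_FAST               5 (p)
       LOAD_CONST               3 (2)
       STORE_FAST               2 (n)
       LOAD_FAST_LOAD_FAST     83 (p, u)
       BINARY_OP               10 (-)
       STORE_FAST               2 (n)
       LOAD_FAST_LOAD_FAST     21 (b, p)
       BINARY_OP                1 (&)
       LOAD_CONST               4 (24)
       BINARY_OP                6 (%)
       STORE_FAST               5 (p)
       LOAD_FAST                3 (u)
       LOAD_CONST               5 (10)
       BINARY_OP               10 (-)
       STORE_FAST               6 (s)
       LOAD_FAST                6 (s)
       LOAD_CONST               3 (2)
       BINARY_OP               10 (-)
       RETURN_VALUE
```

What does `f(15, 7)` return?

LOAD_FAST_LOAD_FAST b,a → push 7,15. Stack: [7, 15]
BINARY_OP | → 7 | 15 = 15. Stack: [15]
LOAD_FAST b → push 7. Stack: [15, 7]
BINARY_OP // → 15 // 7 = 2. Stack: [2]
STORE_FAST n → n=2. Stack: []
LOAD_FAST b → push 7. Stack: [7]
LOAD_CONST → push 6. Stack: [7, 6]
BINARY_OP - → 7 - 6 = 1. Stack: [1]
LOAD_CONST → push 6. Stack: [1, 6]
LOAD_FAST b → push 7. Stack: [1, 6, 7]
BINARY_OP % → 6 % 7 = 6. Stack: [1, 6]
BINARY_OP - → 1 - 6 = -5. Stack: [-5]
STORE_FAST u → u=-5. Stack: []
LOAD_FAST u → push -5. Stack: [-5]
LOAD_CONST → push 9. Stack: [-5, 9]
BINARY_OP - → -5 - 9 = -14. Stack: [-14]
LOAD_FAST b → push 7. Stack: [-14, 7]
BINARY_OP + → -14 + 7 = -7. Stack: [-7]
STORE_FAST r → r=-7. Stack: []
LOAD_FAST_LOAD_FAST u,u → push -5,-5. Stack: [-5, -5]
BINARY_OP // → -5 // -5 = 1. Stack: [1]
LOAD_FAST b → push 7. Stack: [1, 7]
BINARY_OP - → 1 - 7 = -6. Stack: [-6]
STORE_FAST p → p=-6. Stack: []
LOAD_CONST → push 2. Stack: [2]
STORE_FAST n → n=2. Stack: []
LOAD_FAST_LOAD_FAST p,u → push -6,-5. Stack: [-6, -5]
BINARY_OP - → -6 - -5 = -1. Stack: [-1]
STORE_FAST n → n=-1. Stack: []
LOAD_FAST_LOAD_FAST b,p → push 7,-6. Stack: [7, -6]
BINARY_OP & → 7 & -6 = 2. Stack: [2]
LOAD_CONST → push 24. Stack: [2, 24]
BINARY_OP % → 2 % 24 = 2. Stack: [2]
STORE_FAST p → p=2. Stack: []
LOAD_FAST u → push -5. Stack: [-5]
LOAD_CONST → push 10. Stack: [-5, 10]
BINARY_OP - → -5 - 10 = -15. Stack: [-15]
STORE_FAST s → s=-15. Stack: []
LOAD_FAST s → push -15. Stack: [-15]
LOAD_CONST → push 2. Stack: [-15, 2]
BINARY_OP - → -15 - 2 = -17. Stack: [-17]
RETURN_VALUE → return -17.

-17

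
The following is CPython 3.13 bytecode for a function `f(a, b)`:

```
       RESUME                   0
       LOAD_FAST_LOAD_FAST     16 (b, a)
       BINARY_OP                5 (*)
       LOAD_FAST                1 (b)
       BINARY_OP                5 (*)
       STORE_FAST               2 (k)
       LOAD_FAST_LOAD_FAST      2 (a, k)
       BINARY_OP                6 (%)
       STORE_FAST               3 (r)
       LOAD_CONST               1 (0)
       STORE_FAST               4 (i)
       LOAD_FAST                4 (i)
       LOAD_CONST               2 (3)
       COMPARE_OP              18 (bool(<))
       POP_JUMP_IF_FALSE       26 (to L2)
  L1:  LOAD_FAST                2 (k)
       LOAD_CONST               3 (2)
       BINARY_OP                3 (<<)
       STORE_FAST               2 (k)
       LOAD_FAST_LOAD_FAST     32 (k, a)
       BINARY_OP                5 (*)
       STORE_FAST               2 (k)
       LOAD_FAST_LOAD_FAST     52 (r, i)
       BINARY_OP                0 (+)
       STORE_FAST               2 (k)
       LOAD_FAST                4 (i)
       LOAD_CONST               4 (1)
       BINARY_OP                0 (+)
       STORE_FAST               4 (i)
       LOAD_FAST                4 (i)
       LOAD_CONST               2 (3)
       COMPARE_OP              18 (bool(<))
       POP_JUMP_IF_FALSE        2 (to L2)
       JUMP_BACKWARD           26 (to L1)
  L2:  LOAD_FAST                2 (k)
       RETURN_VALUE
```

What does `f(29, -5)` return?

LOAD_FAST_LOAD_FAST b,a → push -5,29
BINARY_OP * → -5 * 29 = -145
LOAD_FAST b → push -5
BINARY_OP * → -145 * -5 = 725
STORE_FAST k → k=725
LOAD_FAST_LOAD_FAST a,k → push 29,725
BINARY_OP % → 29 % 725 = 29
STORE_FAST r → r=29
LOAD_CONST → push 0
STORE_FAST i → i=0
LOAD_FAST i → push 0
LOAD_CONST → push 3
COMPARE_OP bool(<) → 0 vs 3 = True
POP_JUMP_IF_FALSE → pop True; no jump
LOAD_FAST k → push 725
LOAD_CONST → push 2
BINARY_OP << → 725 << 2 = 2900
STORE_FAST k → k=2900
LOAD_FAST_LOAD_FAST k,a → push 2900,29
BINARY_OP * → 2900 * 29 = 84100
STORE_FAST k → k=84100
LOAD_FAST_LOAD_FAST r,i → push 29,0
BINARY_OP + → 29 + 0 = 29
STORE_FAST k → k=29
LOAD_FAST i → push 0
LOAD_CONST → push 1
BINARY_OP + → 0 + 1 = 1
STORE_FAST i → i=1
LOAD_FAST i → push 1
LOAD_CONST → push 3
COMPARE_OP bool(<) → 1 vs 3 = True
POP_JUMP_IF_FALSE → pop True; no jump
LOAD_FAST k → push 29
LOAD_CONST → push 2
BINARY_OP << → 29 << 2 = 116
STORE_FAST k → k=116
LOAD_FAST_LOAD_FAST k,a → push 116,29
BINARY_OP * → 116 * 29 = 3364
STORE_FAST k → k=3364
LOAD_FAST_LOAD_FAST r,i → push 29,1
BINARY_OP + → 29 + 1 = 30
STORE_FAST k → k=30
LOAD_FAST i → push 1
LOAD_CONST → push 1
BINARY_OP + → 1 + 1 = 2
STORE_FAST i → i=2
LOAD_FAST i → push 2
LOAD_CONST → push 3
COMPARE_OP bool(<) → 2 vs 3 = True
POP_JUMP_IF_FALSE → pop True; no jump
LOAD_FAST k → push 30
LOAD_CONST → push 2
BINARY_OP << → 30 << 2 = 120
STORE_FAST k → k=120
LOAD_FAST_LOAD_FAST k,a → push 120,29
BINARY_OP * → 120 * 29 = 3480
STORE_FAST k → k=3480
LOAD_FAST_LOAD_FAST r,i → push 29,2
BINARY_OP + → 29 + 2 = 31
STORE_FAST k → k=31
LOAD_FAST i → push 2
LOAD_CONST → push 1
BINARY_OP + → 2 + 1 = 3
STORE_FAST i → i=3
LOAD_FAST i → push 3
LOAD_CONST → push 3
COMPARE_OP bool(<) → 3 vs 3 = False
POP_JUMP_IF_FALSE → pop False; jump
LOAD_FAST k → push 31
RETURN_VALUE → return 31.

31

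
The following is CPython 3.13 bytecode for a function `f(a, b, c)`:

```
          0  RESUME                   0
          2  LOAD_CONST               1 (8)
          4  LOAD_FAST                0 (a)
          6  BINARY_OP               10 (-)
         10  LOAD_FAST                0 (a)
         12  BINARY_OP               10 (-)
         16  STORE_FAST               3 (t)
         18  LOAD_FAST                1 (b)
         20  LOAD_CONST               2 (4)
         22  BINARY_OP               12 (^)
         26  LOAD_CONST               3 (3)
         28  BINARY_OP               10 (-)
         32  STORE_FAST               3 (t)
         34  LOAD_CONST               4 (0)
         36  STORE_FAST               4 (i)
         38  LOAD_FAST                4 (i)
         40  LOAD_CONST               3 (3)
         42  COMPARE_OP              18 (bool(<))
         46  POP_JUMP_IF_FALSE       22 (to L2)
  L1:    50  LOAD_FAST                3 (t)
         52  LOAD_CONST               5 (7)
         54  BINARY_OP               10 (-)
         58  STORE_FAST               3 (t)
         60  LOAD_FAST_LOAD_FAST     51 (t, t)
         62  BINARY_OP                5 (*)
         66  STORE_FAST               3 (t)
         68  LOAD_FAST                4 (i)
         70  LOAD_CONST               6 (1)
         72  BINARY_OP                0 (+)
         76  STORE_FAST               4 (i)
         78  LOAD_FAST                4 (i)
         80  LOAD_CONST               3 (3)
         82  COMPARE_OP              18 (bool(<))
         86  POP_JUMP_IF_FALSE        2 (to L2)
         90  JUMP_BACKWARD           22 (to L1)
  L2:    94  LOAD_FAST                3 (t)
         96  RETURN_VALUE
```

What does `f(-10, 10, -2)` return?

LOAD_CONST → push 8. Stack: [8]
LOAD_FAST a → push -10. Stack: [8, -10]
BINARY_OP - → 8 - -10 = 18. Stack: [18]
LOAD_FAST a → push -10. Stack: [18, -10]
BINARY_OP - → 18 - -10 = 28. Stack: [28]
STORE_FAST t → t=28. Stack: []
LOAD_FAST b → push 10. Stack: [10]
LOAD_CONST → push 4. Stack: [10, 4]
BINARY_OP ^ → 10 ^ 4 = 14. Stack: [14]
LOAD_CONST → push 3. Stack: [14, 3]
BINARY_OP - → 14 - 3 = 11. Stack: [11]
STORE_FAST t → t=11. Stack: []
LOAD_CONST → push 0. Stack: [0]
STORE_FAST i → i=0. Stack: []
LOAD_FAST i → push 0. Stack: [0]
LOAD_CONST → push 3. Stack: [0, 3]
COMPARE_OP bool(<) → 0 vs 3 = True. Stack: [True]
POP_JUMP_IF_FALSE → pop True; no jump. Stack: []
LOAD_FAST t → push 11. Stack: [11]
LOAD_CONST → push 7. Stack: [11, 7]
BINARY_OP - → 11 - 7 = 4. Stack: [4]
STORE_FAST t → t=4. Stack: []
LOAD_FAST_LOAD_FAST t,t → push 4,4. Stack: [4, 4]
BINARY_OP * → 4 * 4 = 16. Stack: [16]
STORE_FAST t → t=16. Stack: []
LOAD_FAST i → push 0. Stack: [0]
LOAD_CONST → push 1. Stack: [0, 1]
BINARY_OP + → 0 + 1 = 1. Stack: [1]
STORE_FAST i → i=1. Stack: []
LOAD_FAST i → push 1. Stack: [1]
LOAD_CONST → push 3. Stack: [1, 3]
COMPARE_OP bool(<) → 1 vs 3 = True. Stack: [True]
POP_JUMP_IF_FALSE → pop True; no jump. Stack: []
LOAD_FAST t → push 16. Stack: [16]
LOAD_CONST → push 7. Stack: [16, 7]
BINARY_OP - → 16 - 7 = 9. Stack: [9]
STORE_FAST t → t=9. Stack: []
LOAD_FAST_LOAD_FAST t,t → push 9,9. Stack: [9, 9]
BINARY_OP * → 9 * 9 = 81. Stack: [81]
STORE_FAST t → t=81. Stack: []
LOAD_FAST i → push 1. Stack: [1]
LOAD_CONST → push 1. Stack: [1, 1]
BINARY_OP + → 1 + 1 = 2. Stack: [2]
STORE_FAST i → i=2. Stack: []
LOAD_FAST i → push 2. Stack: [2]
LOAD_CONST → push 3. Stack: [2, 3]
COMPARE_OP bool(<) → 2 vs 3 = True. Stack: [True]
POP_JUMP_IF_FALSE → pop True; no jump. Stack: []
LOAD_FAST t → push 81. Stack: [81]
LOAD_CONST → push 7. Stack: [81, 7]
BINARY_OP - → 81 - 7 = 74. Stack: [74]
STORE_FAST t → t=74. Stack: []
LOAD_FAST_LOAD_FAST t,t → push 74,74. Stack: [74, 74]
BINARY_OP * → 74 * 74 = 5476. Stack: [5476]
STORE_FAST t → t=5476. Stack: []
LOAD_FAST i → push 2. Stack: [2]
LOAD_CONST → push 1. Stack: [2, 1]
BINARY_OP + → 2 + 1 = 3. Stack: [3]
STORE_FAST i → i=3. Stack: []
LOAD_FAST i → push 3. Stack: [3]
LOAD_CONST → push 3. Stack: [3, 3]
COMPARE_OP bool(<) → 3 vs 3 = False. Stack: [False]
POP_JUMP_IF_FALSE → pop False; jump. Stack: []
LOAD_FAST t → push 5476. Stack: [5476]
RETURN_VALUE → return 5476.

5476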